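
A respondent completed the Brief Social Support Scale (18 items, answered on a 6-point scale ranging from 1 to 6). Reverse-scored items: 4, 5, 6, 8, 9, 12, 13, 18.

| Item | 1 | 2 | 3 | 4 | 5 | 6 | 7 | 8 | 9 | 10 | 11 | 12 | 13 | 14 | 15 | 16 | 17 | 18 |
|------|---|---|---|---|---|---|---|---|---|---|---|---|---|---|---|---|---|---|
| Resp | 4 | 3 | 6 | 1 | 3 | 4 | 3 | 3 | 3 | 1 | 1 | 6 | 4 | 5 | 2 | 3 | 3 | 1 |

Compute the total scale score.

Reverse-coded items (reversed = (1+6) − raw = 7 − raw):
  item 4: 7 − 1 = 6
  item 5: 7 − 3 = 4
  item 6: 7 − 4 = 3
  item 8: 7 − 3 = 4
  item 9: 7 − 3 = 4
  item 12: 7 − 6 = 1
  item 13: 7 − 4 = 3
  item 18: 7 − 1 = 6
After reverse-coding: 4, 3, 6, 6, 4, 3, 3, 4, 4, 1, 1, 1, 3, 5, 2, 3, 3, 6
Total = 4 + 3 + 6 + 6 + 4 + 3 + 3 + 4 + 4 + 1 + 1 + 1 + 3 + 5 + 2 + 3 + 3 + 6 = 62

62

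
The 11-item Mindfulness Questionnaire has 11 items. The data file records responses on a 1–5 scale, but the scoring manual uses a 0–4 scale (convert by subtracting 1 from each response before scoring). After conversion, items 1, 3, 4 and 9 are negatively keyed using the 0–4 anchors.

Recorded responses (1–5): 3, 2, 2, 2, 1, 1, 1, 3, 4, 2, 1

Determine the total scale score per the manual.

13

Convert to 0–4: 2, 1, 1, 1, 0, 0, 0, 2, 3, 1, 0
Reverse-coded (reverse-coded value = 4 − response):
  item 1: 4 − 2 = 2
  item 3: 4 − 1 = 3
  item 4: 4 − 1 = 3
  item 9: 4 − 3 = 1
Scored: 2, 1, 3, 3, 0, 0, 0, 2, 1, 1, 0
Total = 13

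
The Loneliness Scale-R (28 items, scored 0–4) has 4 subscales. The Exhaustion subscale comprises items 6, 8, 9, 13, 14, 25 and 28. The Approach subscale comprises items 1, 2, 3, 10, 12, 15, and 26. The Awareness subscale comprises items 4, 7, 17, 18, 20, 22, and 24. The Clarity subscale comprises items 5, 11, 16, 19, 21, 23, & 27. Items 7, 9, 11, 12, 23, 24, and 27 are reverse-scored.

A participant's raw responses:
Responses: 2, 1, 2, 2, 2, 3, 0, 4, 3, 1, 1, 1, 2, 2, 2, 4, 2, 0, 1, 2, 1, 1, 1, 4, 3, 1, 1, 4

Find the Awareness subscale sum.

11

Awareness items: 4, 7, 17, 18, 20, 22, 24.
Of these, items 7 and 24 are reverse-scored; reverse-coded value = 4 − response.
  item 4: 2
  item 7: 4 − 0 = 4
  item 17: 2
  item 18: 0
  item 20: 2
  item 22: 1
  item 24: 4 − 4 = 0
Sum = 2 + 4 + 2 + 0 + 2 + 1 + 0 = 11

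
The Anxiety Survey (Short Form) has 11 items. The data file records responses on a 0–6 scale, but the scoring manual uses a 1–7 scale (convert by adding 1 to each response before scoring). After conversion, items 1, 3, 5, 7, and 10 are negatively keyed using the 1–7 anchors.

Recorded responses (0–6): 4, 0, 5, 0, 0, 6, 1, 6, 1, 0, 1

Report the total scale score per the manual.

45

Convert to 1–7: 5, 1, 6, 1, 1, 7, 2, 7, 2, 1, 2
Reverse-coded (on a 1–7 scale, reversed = 8 − raw):
  item 1: 8 − 5 = 3
  item 3: 8 − 6 = 2
  item 5: 8 − 1 = 7
  item 7: 8 − 2 = 6
  item 10: 8 − 1 = 7
Scored: 3, 1, 2, 1, 7, 7, 6, 7, 2, 7, 2
Total = 45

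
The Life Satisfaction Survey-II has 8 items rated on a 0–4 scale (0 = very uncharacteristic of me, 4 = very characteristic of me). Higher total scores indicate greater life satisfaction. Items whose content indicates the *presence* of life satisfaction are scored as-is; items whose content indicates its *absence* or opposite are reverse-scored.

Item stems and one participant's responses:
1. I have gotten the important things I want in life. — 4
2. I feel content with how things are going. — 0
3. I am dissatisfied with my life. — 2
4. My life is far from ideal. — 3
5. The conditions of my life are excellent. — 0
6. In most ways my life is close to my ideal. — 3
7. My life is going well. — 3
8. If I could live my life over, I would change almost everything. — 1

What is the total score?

Items 3, 4, 8 describe the absence/opposite of life satisfaction → reverse-score.
on a 0–4 scale, reversed = 4 − raw.
  item 1: 4
  item 2: 0
  item 3: 4 − 2 = 2
  item 4: 4 − 3 = 1
  item 5: 0
  item 6: 3
  item 7: 3
  item 8: 4 − 1 = 3
Total = 4 + 0 + 2 + 1 + 0 + 3 + 3 + 3 = 16

16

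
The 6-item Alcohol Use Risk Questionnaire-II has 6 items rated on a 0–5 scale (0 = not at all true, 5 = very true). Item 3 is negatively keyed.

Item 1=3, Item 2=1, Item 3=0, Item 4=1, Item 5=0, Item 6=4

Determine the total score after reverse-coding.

Negatively keyed items use 5 − raw:
  item 3: 5 − 0 = 5
After reverse-coding: 3, 1, 5, 1, 0, 4
Total = 3 + 1 + 5 + 1 + 0 + 4 = 14

14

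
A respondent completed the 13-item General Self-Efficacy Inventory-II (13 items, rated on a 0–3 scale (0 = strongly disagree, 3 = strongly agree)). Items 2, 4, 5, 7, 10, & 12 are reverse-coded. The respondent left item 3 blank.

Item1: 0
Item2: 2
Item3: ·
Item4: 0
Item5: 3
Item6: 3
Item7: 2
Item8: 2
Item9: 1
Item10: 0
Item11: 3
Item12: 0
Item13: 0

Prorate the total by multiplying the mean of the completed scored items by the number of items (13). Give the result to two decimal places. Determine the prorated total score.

21.67

Reverse-coded (on a 0–3 scale, reversed = 3 − raw):
  item 2: 3 − 2 = 1
  item 4: 3 − 0 = 3
  item 5: 3 − 3 = 0
  item 7: 3 − 2 = 1
  item 10: 3 − 0 = 3
  item 12: 3 − 0 = 3
Completed scored items (12 of 13): 0, 1, 3, 0, 3, 1, 2, 1, 3, 3, 3, 0; sum = 20.
Person mean = 20 / 12 ≈ 1.6667
Prorated total = (20 / 12) × 13 = 21.67 (to 2 dp)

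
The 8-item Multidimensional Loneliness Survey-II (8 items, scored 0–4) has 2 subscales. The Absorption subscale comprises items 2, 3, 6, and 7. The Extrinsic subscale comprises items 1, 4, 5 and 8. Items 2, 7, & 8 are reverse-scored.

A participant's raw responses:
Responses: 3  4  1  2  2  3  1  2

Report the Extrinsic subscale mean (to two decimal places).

Extrinsic items: 1, 4, 5, 8.
Of these, item 8 is reverse-scored; reversed = (0+4) − raw = 4 − raw.
  item 1: 3
  item 4: 2
  item 5: 2
  item 8: 4 − 2 = 2
Sum = 3 + 2 + 2 + 2 = 9
Mean = 9 / 4 = 2.25

2.25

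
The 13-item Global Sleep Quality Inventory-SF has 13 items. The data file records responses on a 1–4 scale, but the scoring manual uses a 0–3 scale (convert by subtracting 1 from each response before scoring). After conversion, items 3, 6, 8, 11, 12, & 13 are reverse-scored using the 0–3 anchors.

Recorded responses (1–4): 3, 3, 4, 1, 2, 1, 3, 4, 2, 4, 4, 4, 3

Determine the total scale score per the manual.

15

Convert to 0–3: 2, 2, 3, 0, 1, 0, 2, 3, 1, 3, 3, 3, 2
Reverse-coded (reverse-coded value = 3 − response):
  item 3: 3 − 3 = 0
  item 6: 3 − 0 = 3
  item 8: 3 − 3 = 0
  item 11: 3 − 3 = 0
  item 12: 3 − 3 = 0
  item 13: 3 − 2 = 1
Scored: 2, 2, 0, 0, 1, 3, 2, 0, 1, 3, 0, 0, 1
Total = 15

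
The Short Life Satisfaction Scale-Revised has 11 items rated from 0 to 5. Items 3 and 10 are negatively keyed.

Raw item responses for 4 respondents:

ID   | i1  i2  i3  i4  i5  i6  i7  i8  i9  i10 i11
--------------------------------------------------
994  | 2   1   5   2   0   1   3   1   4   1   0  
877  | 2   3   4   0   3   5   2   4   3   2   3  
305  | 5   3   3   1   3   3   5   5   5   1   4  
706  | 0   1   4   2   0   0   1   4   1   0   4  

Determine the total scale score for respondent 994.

Respondent 994 raw: 2, 1, 5, 2, 0, 1, 3, 1, 4, 1, 0.
Reverse-coded (reverse-coded value = 5 − response):
  item 1: 2
  item 2: 1
  item 3: 5 − 5 = 0
  item 4: 2
  item 5: 0
  item 6: 1
  item 7: 3
  item 8: 1
  item 9: 4
  item 10: 5 − 1 = 4
  item 11: 0
Sum = 2 + 1 + 0 + 2 + 0 + 1 + 3 + 1 + 4 + 4 + 0 = 18

18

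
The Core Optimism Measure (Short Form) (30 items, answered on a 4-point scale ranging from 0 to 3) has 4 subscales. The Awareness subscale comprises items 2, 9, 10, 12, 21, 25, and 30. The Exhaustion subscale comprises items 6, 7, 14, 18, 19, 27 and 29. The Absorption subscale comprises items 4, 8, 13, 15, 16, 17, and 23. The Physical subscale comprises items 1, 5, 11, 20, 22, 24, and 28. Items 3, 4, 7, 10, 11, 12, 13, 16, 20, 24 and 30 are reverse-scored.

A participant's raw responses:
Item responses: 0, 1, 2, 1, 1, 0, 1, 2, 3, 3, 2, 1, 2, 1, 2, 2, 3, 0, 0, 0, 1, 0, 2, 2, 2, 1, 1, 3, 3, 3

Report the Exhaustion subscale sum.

Exhaustion items: 6, 7, 14, 18, 19, 27, 29.
Of these, item 7 is reverse-scored; reversed = (0+3) − raw = 3 − raw.
  item 6: 0
  item 7: 3 − 1 = 2
  item 14: 1
  item 18: 0
  item 19: 0
  item 27: 1
  item 29: 3
Sum = 0 + 2 + 1 + 0 + 0 + 1 + 3 = 7

7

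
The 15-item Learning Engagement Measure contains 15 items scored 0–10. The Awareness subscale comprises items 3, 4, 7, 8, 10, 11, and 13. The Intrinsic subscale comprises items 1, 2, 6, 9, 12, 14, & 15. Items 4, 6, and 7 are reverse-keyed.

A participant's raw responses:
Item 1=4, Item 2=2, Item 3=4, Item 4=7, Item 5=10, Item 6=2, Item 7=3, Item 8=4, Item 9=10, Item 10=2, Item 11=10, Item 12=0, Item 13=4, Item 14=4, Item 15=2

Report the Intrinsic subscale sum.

Intrinsic items: 1, 2, 6, 9, 12, 14, 15.
Of these, item 6 is reverse-keyed; on a 0–10 scale, reversed = 10 − raw.
  item 1: 4
  item 2: 2
  item 6: 10 − 2 = 8
  item 9: 10
  item 12: 0
  item 14: 4
  item 15: 2
Sum = 4 + 2 + 8 + 10 + 0 + 4 + 2 = 30

30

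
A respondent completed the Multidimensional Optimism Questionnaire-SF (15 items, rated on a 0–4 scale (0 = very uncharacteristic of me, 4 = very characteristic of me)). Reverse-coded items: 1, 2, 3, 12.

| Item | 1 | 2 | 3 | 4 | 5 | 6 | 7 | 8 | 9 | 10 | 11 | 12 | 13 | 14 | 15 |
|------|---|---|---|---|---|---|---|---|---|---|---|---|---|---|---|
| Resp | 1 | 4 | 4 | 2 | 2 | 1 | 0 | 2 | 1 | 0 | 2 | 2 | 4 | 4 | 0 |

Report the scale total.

23

Reversing items 1, 2, 3, & 12 with 4 − raw:
Total = (4−1) + (4−4) + (4−4) + 2 + 2 + 1 + 0 + 2 + 1 + 0 + 2 + (4−2) + 4 + 4 + 0
      = 3 + 0 + 0 + 2 + 2 + 1 + 0 + 2 + 1 + 0 + 2 + 2 + 4 + 4 + 0 = 23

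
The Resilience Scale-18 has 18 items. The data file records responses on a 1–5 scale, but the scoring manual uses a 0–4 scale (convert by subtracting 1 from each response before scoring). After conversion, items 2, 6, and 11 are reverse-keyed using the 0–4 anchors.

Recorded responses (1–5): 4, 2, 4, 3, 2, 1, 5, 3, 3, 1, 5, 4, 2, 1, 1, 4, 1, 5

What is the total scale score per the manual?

35

Convert to 0–4: 3, 1, 3, 2, 1, 0, 4, 2, 2, 0, 4, 3, 1, 0, 0, 3, 0, 4
Reverse-coded (reversed = (0+4) − raw = 4 − raw):
  item 2: 4 − 1 = 3
  item 6: 4 − 0 = 4
  item 11: 4 − 4 = 0
Scored: 3, 3, 3, 2, 1, 4, 4, 2, 2, 0, 0, 3, 1, 0, 0, 3, 0, 4
Total = 35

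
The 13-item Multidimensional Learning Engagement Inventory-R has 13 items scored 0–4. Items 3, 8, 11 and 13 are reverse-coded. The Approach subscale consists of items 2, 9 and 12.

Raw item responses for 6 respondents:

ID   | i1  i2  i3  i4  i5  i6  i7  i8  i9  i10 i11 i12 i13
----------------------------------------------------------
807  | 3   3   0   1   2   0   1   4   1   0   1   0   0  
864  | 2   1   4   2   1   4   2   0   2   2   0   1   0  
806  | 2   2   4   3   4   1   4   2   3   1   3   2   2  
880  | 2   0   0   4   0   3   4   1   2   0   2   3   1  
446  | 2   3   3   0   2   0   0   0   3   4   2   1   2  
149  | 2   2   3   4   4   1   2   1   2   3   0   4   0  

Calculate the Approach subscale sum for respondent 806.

7

Respondent 806 raw: 2, 2, 4, 3, 4, 1, 4, 2, 3, 1, 3, 2, 2.
Approach items: 2, 9, 12.
Reverse-coded (reverse-coded value = 4 − response):
  item 2: 2
  item 9: 3
  item 12: 2
Sum = 2 + 3 + 2 = 7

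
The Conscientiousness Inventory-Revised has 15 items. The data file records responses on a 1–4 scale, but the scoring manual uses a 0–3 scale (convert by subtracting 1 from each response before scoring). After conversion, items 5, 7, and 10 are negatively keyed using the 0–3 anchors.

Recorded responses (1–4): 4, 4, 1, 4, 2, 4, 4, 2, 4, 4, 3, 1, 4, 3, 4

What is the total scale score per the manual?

Convert to 0–3: 3, 3, 0, 3, 1, 3, 3, 1, 3, 3, 2, 0, 3, 2, 3
Reverse-coded (reversed = (0+3) − raw = 3 − raw):
  item 5: 3 − 1 = 2
  item 7: 3 − 3 = 0
  item 10: 3 − 3 = 0
Scored: 3, 3, 0, 3, 2, 3, 0, 1, 3, 0, 2, 0, 3, 2, 3
Total = 28

28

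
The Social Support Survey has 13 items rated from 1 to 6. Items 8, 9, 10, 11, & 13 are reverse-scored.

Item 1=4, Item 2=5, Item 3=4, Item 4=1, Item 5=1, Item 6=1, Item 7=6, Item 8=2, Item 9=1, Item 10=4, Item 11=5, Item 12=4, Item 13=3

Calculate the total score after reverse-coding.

Raw sum = 41. Reverse-scored items: 8, 9, 10, 11, 13; their raw sum = 15.
Each reversal replaces raw with 7 − raw, changing the total by 7 − 2·raw per item.
Total = 41 + 5·7 − 2·15 = 41 + 35 − 30 = 46

46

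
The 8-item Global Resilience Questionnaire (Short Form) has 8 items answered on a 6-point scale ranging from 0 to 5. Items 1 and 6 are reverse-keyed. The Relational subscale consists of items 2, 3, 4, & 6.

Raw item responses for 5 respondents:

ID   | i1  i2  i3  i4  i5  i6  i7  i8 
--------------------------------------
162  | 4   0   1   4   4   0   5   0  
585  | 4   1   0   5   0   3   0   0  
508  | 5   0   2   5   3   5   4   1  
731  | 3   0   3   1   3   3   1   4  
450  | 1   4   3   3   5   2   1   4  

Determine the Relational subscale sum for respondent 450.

13

Respondent 450 raw: 1, 4, 3, 3, 5, 2, 1, 4.
Relational items: 2, 3, 4, 6.
Reverse-coded (on a 0–5 scale, reversed = 5 − raw):
  item 2: 4
  item 3: 3
  item 4: 3
  item 6: 5 − 2 = 3
Sum = 4 + 3 + 3 + 3 = 13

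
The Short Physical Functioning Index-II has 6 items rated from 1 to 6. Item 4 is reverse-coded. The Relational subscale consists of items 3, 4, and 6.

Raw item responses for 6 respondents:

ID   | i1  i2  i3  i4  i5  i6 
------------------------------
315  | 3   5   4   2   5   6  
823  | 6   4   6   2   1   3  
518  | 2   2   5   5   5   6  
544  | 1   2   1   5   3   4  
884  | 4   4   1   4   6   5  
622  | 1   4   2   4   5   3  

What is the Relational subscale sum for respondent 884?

9

Respondent 884 raw: 4, 4, 1, 4, 6, 5.
Relational items: 3, 4, 6.
Reverse-coded (reversed = (1+6) − raw = 7 − raw):
  item 3: 1
  item 4: 7 − 4 = 3
  item 6: 5
Sum = 1 + 3 + 5 = 9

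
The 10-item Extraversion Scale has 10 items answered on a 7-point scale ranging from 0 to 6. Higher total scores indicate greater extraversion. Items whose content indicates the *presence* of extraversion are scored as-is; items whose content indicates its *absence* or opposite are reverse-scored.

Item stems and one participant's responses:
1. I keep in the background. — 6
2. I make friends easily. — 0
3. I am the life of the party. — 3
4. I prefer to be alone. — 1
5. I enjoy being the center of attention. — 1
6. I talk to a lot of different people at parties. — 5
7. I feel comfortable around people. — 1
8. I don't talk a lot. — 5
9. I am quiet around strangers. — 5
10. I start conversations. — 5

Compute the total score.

Items 1, 4, 8, 9 describe the absence/opposite of extraversion → reverse-score.
reverse-coded value = 6 − response.
  item 1: 6 − 6 = 0
  item 2: 0
  item 3: 3
  item 4: 6 − 1 = 5
  item 5: 1
  item 6: 5
  item 7: 1
  item 8: 6 − 5 = 1
  item 9: 6 − 5 = 1
  item 10: 5
Total = 0 + 0 + 3 + 5 + 1 + 5 + 1 + 1 + 1 + 5 = 22

22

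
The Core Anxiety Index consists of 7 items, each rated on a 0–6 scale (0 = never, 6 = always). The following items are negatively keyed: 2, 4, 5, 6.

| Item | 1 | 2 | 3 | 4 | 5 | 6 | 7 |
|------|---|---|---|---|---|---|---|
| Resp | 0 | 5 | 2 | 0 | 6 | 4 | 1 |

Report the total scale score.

12

Reverse-coded items (reverse-coded value = 6 − response):
  item 2: 6 − 5 = 1
  item 4: 6 − 0 = 6
  item 5: 6 − 6 = 0
  item 6: 6 − 4 = 2
Scored items: 0, 1, 2, 6, 0, 2, 1
Total = 0 + 1 + 2 + 6 + 0 + 2 + 1 = 12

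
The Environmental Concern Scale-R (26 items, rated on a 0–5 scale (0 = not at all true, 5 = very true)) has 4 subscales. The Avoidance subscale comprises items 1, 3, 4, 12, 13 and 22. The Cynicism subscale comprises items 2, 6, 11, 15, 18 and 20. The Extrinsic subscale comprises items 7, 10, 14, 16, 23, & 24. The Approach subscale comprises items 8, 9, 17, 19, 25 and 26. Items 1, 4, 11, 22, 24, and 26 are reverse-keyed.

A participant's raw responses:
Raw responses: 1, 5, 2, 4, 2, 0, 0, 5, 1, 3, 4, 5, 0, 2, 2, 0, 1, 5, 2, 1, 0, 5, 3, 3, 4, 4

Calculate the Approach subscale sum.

Approach items: 8, 9, 17, 19, 25, 26.
Of these, item 26 is reverse-keyed; on a 0–5 scale, reversed = 5 − raw.
  item 8: 5
  item 9: 1
  item 17: 1
  item 19: 2
  item 25: 4
  item 26: 5 − 4 = 1
Sum = 5 + 1 + 1 + 2 + 4 + 1 = 14

14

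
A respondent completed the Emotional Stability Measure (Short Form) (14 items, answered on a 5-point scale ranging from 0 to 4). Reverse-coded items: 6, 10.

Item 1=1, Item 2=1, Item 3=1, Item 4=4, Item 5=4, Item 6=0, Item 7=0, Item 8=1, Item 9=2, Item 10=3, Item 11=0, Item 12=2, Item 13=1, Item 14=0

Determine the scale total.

Reversing items 6 & 10 with 4 − raw:
Total = 1 + 1 + 1 + 4 + 4 + (4−0) + 0 + 1 + 2 + (4−3) + 0 + 2 + 1 + 0
      = 1 + 1 + 1 + 4 + 4 + 4 + 0 + 1 + 2 + 1 + 0 + 2 + 1 + 0 = 22

22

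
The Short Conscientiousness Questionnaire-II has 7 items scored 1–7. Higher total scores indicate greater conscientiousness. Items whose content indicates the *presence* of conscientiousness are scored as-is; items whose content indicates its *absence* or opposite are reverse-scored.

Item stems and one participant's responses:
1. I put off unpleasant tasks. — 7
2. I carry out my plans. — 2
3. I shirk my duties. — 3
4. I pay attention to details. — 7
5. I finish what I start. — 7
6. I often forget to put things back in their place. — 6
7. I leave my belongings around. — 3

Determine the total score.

29

Items 1, 3, 6, 7 describe the absence/opposite of conscientiousness → reverse-score.
on a 1–7 scale, reversed = 8 − raw.
  item 1: 8 − 7 = 1
  item 2: 2
  item 3: 8 − 3 = 5
  item 4: 7
  item 5: 7
  item 6: 8 − 6 = 2
  item 7: 8 − 3 = 5
Total = 1 + 2 + 5 + 7 + 7 + 2 + 5 = 29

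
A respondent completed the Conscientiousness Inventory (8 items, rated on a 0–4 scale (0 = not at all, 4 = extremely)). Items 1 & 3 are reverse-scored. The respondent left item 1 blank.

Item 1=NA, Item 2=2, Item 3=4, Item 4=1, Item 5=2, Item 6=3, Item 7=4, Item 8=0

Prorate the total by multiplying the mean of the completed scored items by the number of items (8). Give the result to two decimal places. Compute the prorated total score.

Reverse-coded (reversed = (0+4) − raw = 4 − raw):
  item 3: 4 − 4 = 0
Completed scored items (7 of 8): 2, 0, 1, 2, 3, 4, 0; sum = 12.
Person mean = 12 / 7 ≈ 1.7143
Prorated total = (12 / 7) × 8 = 13.71 (to 2 dp)

13.71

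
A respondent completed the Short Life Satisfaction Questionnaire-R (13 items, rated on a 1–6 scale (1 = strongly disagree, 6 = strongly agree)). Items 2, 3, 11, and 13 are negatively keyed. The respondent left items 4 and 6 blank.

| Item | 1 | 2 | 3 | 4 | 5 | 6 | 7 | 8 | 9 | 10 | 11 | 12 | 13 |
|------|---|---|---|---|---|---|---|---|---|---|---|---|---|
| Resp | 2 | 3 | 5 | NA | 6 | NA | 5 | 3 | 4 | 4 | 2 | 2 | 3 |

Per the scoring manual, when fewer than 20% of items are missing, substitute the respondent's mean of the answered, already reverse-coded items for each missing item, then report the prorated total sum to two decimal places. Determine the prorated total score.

Reverse-coded (reverse-coded value = 7 − response):
  item 2: 7 − 3 = 4
  item 3: 7 − 5 = 2
  item 11: 7 − 2 = 5
  item 13: 7 − 3 = 4
Completed scored items (11 of 13): 2, 4, 2, 6, 5, 3, 4, 4, 5, 2, 4; sum = 41.
Person mean = 41 / 11 ≈ 3.7273
Prorated total = (41 / 11) × 13 = 48.45 (to 2 dp)

48.45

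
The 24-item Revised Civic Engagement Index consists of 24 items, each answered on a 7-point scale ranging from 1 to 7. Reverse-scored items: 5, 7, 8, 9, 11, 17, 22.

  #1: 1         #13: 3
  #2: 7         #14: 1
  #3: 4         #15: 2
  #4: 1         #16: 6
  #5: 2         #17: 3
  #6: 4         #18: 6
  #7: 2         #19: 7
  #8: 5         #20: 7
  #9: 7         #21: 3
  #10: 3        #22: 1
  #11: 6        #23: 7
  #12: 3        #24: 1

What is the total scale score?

96

Reverse-scored items use 8 − raw:
  item 5: 8 − 2 = 6
  item 7: 8 − 2 = 6
  item 8: 8 − 5 = 3
  item 9: 8 − 7 = 1
  item 11: 8 − 6 = 2
  item 17: 8 − 3 = 5
  item 22: 8 − 1 = 7
Scored responses: 1, 7, 4, 1, 6, 4, 6, 3, 1, 3, 2, 3, 3, 1, 2, 6, 5, 6, 7, 7, 3, 7, 7, 1
Total = 1 + 7 + 4 + 1 + 6 + 4 + 6 + 3 + 1 + 3 + 2 + 3 + 3 + 1 + 2 + 6 + 5 + 6 + 7 + 7 + 3 + 7 + 7 + 1 = 96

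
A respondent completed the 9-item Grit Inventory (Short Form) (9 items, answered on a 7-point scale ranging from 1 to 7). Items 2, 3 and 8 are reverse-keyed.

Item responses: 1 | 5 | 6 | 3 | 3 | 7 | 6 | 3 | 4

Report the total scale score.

Reverse-coded items (on a 1–7 scale, reversed = 8 − raw):
  item 2: 8 − 5 = 3
  item 3: 8 − 6 = 2
  item 8: 8 − 3 = 5
Scored responses: 1, 3, 2, 3, 3, 7, 6, 5, 4
Total = 1 + 3 + 2 + 3 + 3 + 7 + 6 + 5 + 4 = 34

34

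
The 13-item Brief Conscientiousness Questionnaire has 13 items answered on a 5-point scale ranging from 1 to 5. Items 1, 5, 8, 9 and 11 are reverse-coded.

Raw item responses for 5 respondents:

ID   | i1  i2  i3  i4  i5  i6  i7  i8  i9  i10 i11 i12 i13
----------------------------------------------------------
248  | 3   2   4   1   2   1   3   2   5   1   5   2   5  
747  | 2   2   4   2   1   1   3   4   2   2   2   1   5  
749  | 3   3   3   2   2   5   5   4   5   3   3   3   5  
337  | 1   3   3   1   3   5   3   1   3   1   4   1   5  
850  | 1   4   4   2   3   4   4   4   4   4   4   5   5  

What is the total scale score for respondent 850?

Respondent 850 raw: 1, 4, 4, 2, 3, 4, 4, 4, 4, 4, 4, 5, 5.
Reverse-coded (reversed = (1+5) − raw = 6 − raw):
  item 1: 6 − 1 = 5
  item 2: 4
  item 3: 4
  item 4: 2
  item 5: 6 − 3 = 3
  item 6: 4
  item 7: 4
  item 8: 6 − 4 = 2
  item 9: 6 − 4 = 2
  item 10: 4
  item 11: 6 − 4 = 2
  item 12: 5
  item 13: 5
Sum = 5 + 4 + 4 + 2 + 3 + 4 + 4 + 2 + 2 + 4 + 2 + 5 + 5 = 46

46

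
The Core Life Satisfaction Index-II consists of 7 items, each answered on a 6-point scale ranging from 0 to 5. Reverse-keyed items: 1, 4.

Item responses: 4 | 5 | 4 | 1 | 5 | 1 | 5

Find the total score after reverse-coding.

Reversing items 1 & 4 with 5 − raw:
Total = (5−4) + 5 + 4 + (5−1) + 5 + 1 + 5
      = 1 + 5 + 4 + 4 + 5 + 1 + 5 = 25

25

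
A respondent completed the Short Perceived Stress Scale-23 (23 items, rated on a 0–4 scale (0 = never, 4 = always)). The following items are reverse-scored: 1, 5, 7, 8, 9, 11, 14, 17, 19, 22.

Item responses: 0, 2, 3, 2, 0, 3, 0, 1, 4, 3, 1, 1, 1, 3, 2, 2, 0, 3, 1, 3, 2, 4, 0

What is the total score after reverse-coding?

53

Apply reverse scoring (reverse-coded value = 4 − response):
  item 1: 4 − 0 = 4
  item 5: 4 − 0 = 4
  item 7: 4 − 0 = 4
  item 8: 4 − 1 = 3
  item 9: 4 − 4 = 0
  item 11: 4 − 1 = 3
  item 14: 4 − 3 = 1
  item 17: 4 − 0 = 4
  item 19: 4 − 1 = 3
  item 22: 4 − 4 = 0
After reverse-coding: 4, 2, 3, 2, 4, 3, 4, 3, 0, 3, 3, 1, 1, 1, 2, 2, 4, 3, 3, 3, 2, 0, 0
Total = 4 + 2 + 3 + 2 + 4 + 3 + 4 + 3 + 0 + 3 + 3 + 1 + 1 + 1 + 2 + 2 + 4 + 3 + 3 + 3 + 2 + 0 + 0 = 53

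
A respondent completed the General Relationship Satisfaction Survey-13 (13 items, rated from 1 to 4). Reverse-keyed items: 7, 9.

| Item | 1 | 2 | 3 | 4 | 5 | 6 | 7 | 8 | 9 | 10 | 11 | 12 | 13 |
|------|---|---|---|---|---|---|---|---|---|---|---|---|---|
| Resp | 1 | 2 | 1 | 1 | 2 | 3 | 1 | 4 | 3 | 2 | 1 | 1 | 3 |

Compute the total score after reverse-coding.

Reverse-coded items (on a 1–4 scale, reversed = 5 − raw):
  item 7: 5 − 1 = 4
  item 9: 5 − 3 = 2
Scored responses: 1, 2, 1, 1, 2, 3, 4, 4, 2, 2, 1, 1, 3
Total = 1 + 2 + 1 + 1 + 2 + 3 + 4 + 4 + 2 + 2 + 1 + 1 + 3 = 27

27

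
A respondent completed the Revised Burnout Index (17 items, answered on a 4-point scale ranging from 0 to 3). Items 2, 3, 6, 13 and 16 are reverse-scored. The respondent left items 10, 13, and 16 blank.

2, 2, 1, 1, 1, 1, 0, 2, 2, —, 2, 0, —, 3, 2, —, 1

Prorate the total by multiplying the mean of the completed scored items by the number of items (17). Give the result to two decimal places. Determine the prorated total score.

Reverse-coded (on a 0–3 scale, reversed = 3 − raw):
  item 2: 3 − 2 = 1
  item 3: 3 − 1 = 2
  item 6: 3 − 1 = 2
Completed scored items (14 of 17): 2, 1, 2, 1, 1, 2, 0, 2, 2, 2, 0, 3, 2, 1; sum = 21.
Person mean = 21 / 14 ≈ 1.5000
Prorated total = (21 / 14) × 17 = 25.50 (to 2 dp)

25.50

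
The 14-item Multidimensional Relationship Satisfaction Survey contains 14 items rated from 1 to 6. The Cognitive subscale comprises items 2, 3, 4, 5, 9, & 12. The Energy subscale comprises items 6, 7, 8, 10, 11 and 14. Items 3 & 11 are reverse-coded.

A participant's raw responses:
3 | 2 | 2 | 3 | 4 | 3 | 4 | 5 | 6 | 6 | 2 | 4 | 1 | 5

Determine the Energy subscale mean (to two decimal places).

Energy items: 6, 7, 8, 10, 11, 14.
Of these, item 11 is reverse-coded; reverse-coded value = 7 − response.
  item 6: 3
  item 7: 4
  item 8: 5
  item 10: 6
  item 11: 7 − 2 = 5
  item 14: 5
Sum = 3 + 4 + 5 + 6 + 5 + 5 = 28
Mean = 28 / 6 = 4.67

4.67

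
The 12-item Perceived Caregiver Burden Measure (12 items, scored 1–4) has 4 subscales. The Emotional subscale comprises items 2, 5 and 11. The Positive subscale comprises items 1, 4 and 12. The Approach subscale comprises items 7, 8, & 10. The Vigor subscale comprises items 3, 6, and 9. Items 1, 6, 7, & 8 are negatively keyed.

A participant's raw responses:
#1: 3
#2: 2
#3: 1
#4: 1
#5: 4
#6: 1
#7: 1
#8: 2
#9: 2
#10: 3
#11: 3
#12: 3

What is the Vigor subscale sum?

7

Vigor items: 3, 6, 9.
Of these, item 6 is negatively keyed; on a 1–4 scale, reversed = 5 − raw.
  item 3: 1
  item 6: 5 − 1 = 4
  item 9: 2
Sum = 1 + 4 + 2 = 7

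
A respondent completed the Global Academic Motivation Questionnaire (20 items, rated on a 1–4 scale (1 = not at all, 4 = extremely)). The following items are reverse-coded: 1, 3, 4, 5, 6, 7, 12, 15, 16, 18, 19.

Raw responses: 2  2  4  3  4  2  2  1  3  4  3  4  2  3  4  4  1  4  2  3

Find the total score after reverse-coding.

Reverse-coded items (reversed = (1+4) − raw = 5 − raw):
  item 1: 5 − 2 = 3
  item 3: 5 − 4 = 1
  item 4: 5 − 3 = 2
  item 5: 5 − 4 = 1
  item 6: 5 − 2 = 3
  item 7: 5 − 2 = 3
  item 12: 5 − 4 = 1
  item 15: 5 − 4 = 1
  item 16: 5 − 4 = 1
  item 18: 5 − 4 = 1
  item 19: 5 − 2 = 3
Scored items: 3, 2, 1, 2, 1, 3, 3, 1, 3, 4, 3, 1, 2, 3, 1, 1, 1, 1, 3, 3
Total = 3 + 2 + 1 + 2 + 1 + 3 + 3 + 1 + 3 + 4 + 3 + 1 + 2 + 3 + 1 + 1 + 1 + 1 + 3 + 3 = 42

42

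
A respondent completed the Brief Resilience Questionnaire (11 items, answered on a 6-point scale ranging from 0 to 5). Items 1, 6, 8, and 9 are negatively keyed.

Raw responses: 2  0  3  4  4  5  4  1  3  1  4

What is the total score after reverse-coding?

29

Reversing items 1, 6, 8, and 9 with 5 − raw:
Total = (5−2) + 0 + 3 + 4 + 4 + (5−5) + 4 + (5−1) + (5−3) + 1 + 4
      = 3 + 0 + 3 + 4 + 4 + 0 + 4 + 4 + 2 + 1 + 4 = 29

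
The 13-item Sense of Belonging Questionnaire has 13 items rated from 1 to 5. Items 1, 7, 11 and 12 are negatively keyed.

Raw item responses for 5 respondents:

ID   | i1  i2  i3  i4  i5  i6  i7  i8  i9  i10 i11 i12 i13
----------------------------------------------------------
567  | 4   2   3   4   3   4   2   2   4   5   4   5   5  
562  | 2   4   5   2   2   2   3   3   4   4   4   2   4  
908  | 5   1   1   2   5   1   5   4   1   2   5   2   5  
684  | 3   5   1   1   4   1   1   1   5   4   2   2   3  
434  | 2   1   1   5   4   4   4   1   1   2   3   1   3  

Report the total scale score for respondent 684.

Respondent 684 raw: 3, 5, 1, 1, 4, 1, 1, 1, 5, 4, 2, 2, 3.
Reverse-coded (reversed = (1+5) − raw = 6 − raw):
  item 1: 6 − 3 = 3
  item 2: 5
  item 3: 1
  item 4: 1
  item 5: 4
  item 6: 1
  item 7: 6 − 1 = 5
  item 8: 1
  item 9: 5
  item 10: 4
  item 11: 6 − 2 = 4
  item 12: 6 − 2 = 4
  item 13: 3
Sum = 3 + 5 + 1 + 1 + 4 + 1 + 5 + 1 + 5 + 4 + 4 + 4 + 3 = 41

41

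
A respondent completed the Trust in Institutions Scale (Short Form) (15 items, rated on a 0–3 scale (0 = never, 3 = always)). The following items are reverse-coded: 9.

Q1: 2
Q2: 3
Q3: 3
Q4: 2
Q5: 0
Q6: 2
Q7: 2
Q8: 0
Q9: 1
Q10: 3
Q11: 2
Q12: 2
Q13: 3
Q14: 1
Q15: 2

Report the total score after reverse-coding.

Reverse-coded items (reverse-coded value = 3 − response):
  item 9: 3 − 1 = 2
After reverse-coding: 2, 3, 3, 2, 0, 2, 2, 0, 2, 3, 2, 2, 3, 1, 2
Total = 2 + 3 + 3 + 2 + 0 + 2 + 2 + 0 + 2 + 3 + 2 + 2 + 3 + 1 + 2 = 29

29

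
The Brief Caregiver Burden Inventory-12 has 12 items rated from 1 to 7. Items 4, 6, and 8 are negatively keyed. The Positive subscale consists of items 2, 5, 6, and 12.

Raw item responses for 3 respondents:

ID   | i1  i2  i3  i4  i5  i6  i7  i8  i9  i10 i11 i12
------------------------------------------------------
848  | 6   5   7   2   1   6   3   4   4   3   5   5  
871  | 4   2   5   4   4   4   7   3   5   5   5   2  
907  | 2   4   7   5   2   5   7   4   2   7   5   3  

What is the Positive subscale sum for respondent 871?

Respondent 871 raw: 4, 2, 5, 4, 4, 4, 7, 3, 5, 5, 5, 2.
Positive items: 2, 5, 6, 12.
Reverse-coded (reverse-coded value = 8 − response):
  item 2: 2
  item 5: 4
  item 6: 8 − 4 = 4
  item 12: 2
Sum = 2 + 4 + 4 + 2 = 12

12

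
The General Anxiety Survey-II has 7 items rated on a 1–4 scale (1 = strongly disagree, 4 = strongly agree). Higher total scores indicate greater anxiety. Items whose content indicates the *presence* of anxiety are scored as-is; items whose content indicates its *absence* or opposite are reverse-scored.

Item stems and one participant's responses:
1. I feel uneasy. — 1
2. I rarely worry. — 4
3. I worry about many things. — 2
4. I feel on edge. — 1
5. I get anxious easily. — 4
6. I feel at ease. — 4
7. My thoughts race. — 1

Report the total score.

Items 2, 6 describe the absence/opposite of anxiety → reverse-score.
reversed = (1+4) − raw = 5 − raw.
  item 1: 1
  item 2: 5 − 4 = 1
  item 3: 2
  item 4: 1
  item 5: 4
  item 6: 5 − 4 = 1
  item 7: 1
Total = 1 + 1 + 2 + 1 + 4 + 1 + 1 = 11

11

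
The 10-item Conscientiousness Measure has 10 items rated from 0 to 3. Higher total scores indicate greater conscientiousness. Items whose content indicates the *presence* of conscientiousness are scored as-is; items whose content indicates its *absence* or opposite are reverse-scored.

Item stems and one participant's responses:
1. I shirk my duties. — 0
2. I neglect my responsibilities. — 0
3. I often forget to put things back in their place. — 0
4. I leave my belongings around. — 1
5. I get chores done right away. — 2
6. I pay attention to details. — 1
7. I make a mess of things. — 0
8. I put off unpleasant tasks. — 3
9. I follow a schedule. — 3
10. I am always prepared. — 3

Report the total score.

23

Items 1, 2, 3, 4, 7, 8 describe the absence/opposite of conscientiousness → reverse-score.
reverse-coded value = 3 − response.
  item 1: 3 − 0 = 3
  item 2: 3 − 0 = 3
  item 3: 3 − 0 = 3
  item 4: 3 − 1 = 2
  item 5: 2
  item 6: 1
  item 7: 3 − 0 = 3
  item 8: 3 − 3 = 0
  item 9: 3
  item 10: 3
Total = 3 + 3 + 3 + 2 + 2 + 1 + 3 + 0 + 3 + 3 = 23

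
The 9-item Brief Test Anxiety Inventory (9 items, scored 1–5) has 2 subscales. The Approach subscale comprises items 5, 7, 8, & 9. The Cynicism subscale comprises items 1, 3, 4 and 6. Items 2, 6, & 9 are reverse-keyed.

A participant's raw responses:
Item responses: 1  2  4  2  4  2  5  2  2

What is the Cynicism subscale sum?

11

Cynicism items: 1, 3, 4, 6.
Of these, item 6 is reverse-keyed; on a 1–5 scale, reversed = 6 − raw.
  item 1: 1
  item 3: 4
  item 4: 2
  item 6: 6 − 2 = 4
Sum = 1 + 4 + 2 + 4 = 11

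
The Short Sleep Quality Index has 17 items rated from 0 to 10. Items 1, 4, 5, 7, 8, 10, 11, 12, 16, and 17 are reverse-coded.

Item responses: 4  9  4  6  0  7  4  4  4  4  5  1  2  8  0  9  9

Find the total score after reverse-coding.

88

Raw sum = 80. Reverse-coded items: 1, 4, 5, 7, 8, 10, 11, 12, 16, 17; their raw sum = 46.
Each reversal replaces raw with 10 − raw, changing the total by 10 − 2·raw per item.
Total = 80 + 10·10 − 2·46 = 80 + 100 − 92 = 88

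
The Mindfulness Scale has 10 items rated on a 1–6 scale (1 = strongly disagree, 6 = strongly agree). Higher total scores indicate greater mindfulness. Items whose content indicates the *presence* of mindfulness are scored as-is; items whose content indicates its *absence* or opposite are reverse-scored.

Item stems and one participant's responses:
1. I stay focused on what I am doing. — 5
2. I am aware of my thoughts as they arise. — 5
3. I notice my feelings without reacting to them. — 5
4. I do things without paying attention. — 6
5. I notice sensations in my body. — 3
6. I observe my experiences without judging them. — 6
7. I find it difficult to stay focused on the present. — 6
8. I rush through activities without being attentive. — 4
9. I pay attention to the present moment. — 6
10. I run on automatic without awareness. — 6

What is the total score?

Items 4, 7, 8, 10 describe the absence/opposite of mindfulness → reverse-score.
reversed = (1+6) − raw = 7 − raw.
  item 1: 5
  item 2: 5
  item 3: 5
  item 4: 7 − 6 = 1
  item 5: 3
  item 6: 6
  item 7: 7 − 6 = 1
  item 8: 7 − 4 = 3
  item 9: 6
  item 10: 7 − 6 = 1
Total = 5 + 5 + 5 + 1 + 3 + 6 + 1 + 3 + 6 + 1 = 36

36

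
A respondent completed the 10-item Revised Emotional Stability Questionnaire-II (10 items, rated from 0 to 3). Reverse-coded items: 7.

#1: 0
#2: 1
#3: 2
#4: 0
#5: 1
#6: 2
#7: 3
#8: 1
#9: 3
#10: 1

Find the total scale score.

Reversing item 7 with 3 − raw:
Total = 0 + 1 + 2 + 0 + 1 + 2 + (3−3) + 1 + 3 + 1
      = 0 + 1 + 2 + 0 + 1 + 2 + 0 + 1 + 3 + 1 = 11

11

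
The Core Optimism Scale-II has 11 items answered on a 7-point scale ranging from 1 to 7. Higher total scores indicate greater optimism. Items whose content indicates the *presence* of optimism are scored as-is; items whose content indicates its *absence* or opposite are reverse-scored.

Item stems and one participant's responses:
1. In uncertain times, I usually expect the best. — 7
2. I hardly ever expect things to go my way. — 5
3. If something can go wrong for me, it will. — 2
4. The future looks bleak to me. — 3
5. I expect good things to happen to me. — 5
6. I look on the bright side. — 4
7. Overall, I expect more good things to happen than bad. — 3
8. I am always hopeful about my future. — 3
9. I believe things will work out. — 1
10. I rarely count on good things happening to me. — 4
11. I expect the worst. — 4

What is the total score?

45

Items 2, 3, 4, 10, 11 describe the absence/opposite of optimism → reverse-score.
reverse-coded value = 8 − response.
  item 1: 7
  item 2: 8 − 5 = 3
  item 3: 8 − 2 = 6
  item 4: 8 − 3 = 5
  item 5: 5
  item 6: 4
  item 7: 3
  item 8: 3
  item 9: 1
  item 10: 8 − 4 = 4
  item 11: 8 − 4 = 4
Total = 7 + 3 + 6 + 5 + 5 + 4 + 3 + 3 + 1 + 4 + 4 = 45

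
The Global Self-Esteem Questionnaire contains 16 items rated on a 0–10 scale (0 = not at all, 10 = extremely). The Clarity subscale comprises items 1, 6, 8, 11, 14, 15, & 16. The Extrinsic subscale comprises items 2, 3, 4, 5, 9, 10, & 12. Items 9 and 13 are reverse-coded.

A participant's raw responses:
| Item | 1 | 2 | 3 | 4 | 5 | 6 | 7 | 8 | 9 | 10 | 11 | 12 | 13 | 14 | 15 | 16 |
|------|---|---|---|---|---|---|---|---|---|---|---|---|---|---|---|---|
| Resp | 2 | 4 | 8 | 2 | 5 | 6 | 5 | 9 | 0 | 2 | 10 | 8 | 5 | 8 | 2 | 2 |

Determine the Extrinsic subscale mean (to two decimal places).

5.57

Extrinsic items: 2, 3, 4, 5, 9, 10, 12.
Of these, item 9 is reverse-coded; reversed = (0+10) − raw = 10 − raw.
  item 2: 4
  item 3: 8
  item 4: 2
  item 5: 5
  item 9: 10 − 0 = 10
  item 10: 2
  item 12: 8
Sum = 4 + 8 + 2 + 5 + 10 + 2 + 8 = 39
Mean = 39 / 7 = 5.57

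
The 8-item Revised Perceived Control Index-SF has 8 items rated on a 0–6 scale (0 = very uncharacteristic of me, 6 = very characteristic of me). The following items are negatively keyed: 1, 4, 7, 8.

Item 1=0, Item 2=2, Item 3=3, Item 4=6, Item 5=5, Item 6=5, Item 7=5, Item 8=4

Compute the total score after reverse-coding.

24

Raw sum = 30. Negatively keyed items: 1, 4, 7, 8; their raw sum = 15.
Each reversal replaces raw with 6 − raw, changing the total by 6 − 2·raw per item.
Total = 30 + 4·6 − 2·15 = 30 + 24 − 30 = 24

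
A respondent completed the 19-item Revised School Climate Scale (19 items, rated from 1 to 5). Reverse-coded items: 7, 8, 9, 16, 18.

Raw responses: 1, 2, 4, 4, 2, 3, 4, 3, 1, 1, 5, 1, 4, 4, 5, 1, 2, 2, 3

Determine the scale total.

60

Reverse-coded items use 6 − raw:
  item 7: 6 − 4 = 2
  item 8: 6 − 3 = 3
  item 9: 6 − 1 = 5
  item 16: 6 − 1 = 5
  item 18: 6 − 2 = 4
Scored responses: 1, 2, 4, 4, 2, 3, 2, 3, 5, 1, 5, 1, 4, 4, 5, 5, 2, 4, 3
Total = 1 + 2 + 4 + 4 + 2 + 3 + 2 + 3 + 5 + 1 + 5 + 1 + 4 + 4 + 5 + 5 + 2 + 4 + 3 = 60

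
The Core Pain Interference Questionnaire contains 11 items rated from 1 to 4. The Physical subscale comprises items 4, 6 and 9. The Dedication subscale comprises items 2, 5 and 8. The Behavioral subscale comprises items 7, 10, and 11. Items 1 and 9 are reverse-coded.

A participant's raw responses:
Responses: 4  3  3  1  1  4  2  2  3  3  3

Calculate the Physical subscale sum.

7

Physical items: 4, 6, 9.
Of these, item 9 is reverse-coded; reverse-coded value = 5 − response.
  item 4: 1
  item 6: 4
  item 9: 5 − 3 = 2
Sum = 1 + 4 + 2 = 7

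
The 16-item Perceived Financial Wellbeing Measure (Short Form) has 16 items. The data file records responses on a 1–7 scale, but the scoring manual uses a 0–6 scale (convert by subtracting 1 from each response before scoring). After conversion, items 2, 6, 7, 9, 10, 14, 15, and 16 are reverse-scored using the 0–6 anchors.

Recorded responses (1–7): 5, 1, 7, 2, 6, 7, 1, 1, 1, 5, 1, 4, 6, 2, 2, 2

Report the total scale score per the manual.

Convert to 0–6: 4, 0, 6, 1, 5, 6, 0, 0, 0, 4, 0, 3, 5, 1, 1, 1
Reverse-coded (reverse-coded value = 6 − response):
  item 2: 6 − 0 = 6
  item 6: 6 − 6 = 0
  item 7: 6 − 0 = 6
  item 9: 6 − 0 = 6
  item 10: 6 − 4 = 2
  item 14: 6 − 1 = 5
  item 15: 6 − 1 = 5
  item 16: 6 − 1 = 5
Scored: 4, 6, 6, 1, 5, 0, 6, 0, 6, 2, 0, 3, 5, 5, 5, 5
Total = 59

59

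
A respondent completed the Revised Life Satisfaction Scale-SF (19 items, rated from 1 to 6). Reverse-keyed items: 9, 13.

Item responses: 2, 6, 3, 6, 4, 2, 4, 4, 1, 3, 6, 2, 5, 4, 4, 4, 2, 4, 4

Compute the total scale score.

72

Raw sum = 70. Reverse-keyed items: 9, 13; their raw sum = 6.
Each reversal replaces raw with 7 − raw, changing the total by 7 − 2·raw per item.
Total = 70 + 2·7 − 2·6 = 70 + 14 − 12 = 72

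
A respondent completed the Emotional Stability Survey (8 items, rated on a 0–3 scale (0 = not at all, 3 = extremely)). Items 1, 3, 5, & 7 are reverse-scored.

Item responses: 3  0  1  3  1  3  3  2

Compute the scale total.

12

Raw sum = 16. Reverse-scored items: 1, 3, 5, 7; their raw sum = 8.
Each reversal replaces raw with 3 − raw, changing the total by 3 − 2·raw per item.
Total = 16 + 4·3 − 2·8 = 16 + 12 − 16 = 12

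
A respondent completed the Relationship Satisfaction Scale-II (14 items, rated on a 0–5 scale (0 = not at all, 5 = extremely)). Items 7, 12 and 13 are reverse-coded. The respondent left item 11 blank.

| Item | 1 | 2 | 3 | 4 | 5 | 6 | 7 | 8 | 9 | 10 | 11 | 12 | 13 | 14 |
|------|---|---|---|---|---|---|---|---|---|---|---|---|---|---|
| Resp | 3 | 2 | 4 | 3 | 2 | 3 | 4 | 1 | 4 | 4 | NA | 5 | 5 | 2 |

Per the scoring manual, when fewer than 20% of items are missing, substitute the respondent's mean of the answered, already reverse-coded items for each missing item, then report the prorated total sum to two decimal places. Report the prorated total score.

31.23

Reverse-coded (on a 0–5 scale, reversed = 5 − raw):
  item 7: 5 − 4 = 1
  item 12: 5 − 5 = 0
  item 13: 5 − 5 = 0
Completed scored items (13 of 14): 3, 2, 4, 3, 2, 3, 1, 1, 4, 4, 0, 0, 2; sum = 29.
Person mean = 29 / 13 ≈ 2.2308
Prorated total = (29 / 13) × 14 = 31.23 (to 2 dp)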